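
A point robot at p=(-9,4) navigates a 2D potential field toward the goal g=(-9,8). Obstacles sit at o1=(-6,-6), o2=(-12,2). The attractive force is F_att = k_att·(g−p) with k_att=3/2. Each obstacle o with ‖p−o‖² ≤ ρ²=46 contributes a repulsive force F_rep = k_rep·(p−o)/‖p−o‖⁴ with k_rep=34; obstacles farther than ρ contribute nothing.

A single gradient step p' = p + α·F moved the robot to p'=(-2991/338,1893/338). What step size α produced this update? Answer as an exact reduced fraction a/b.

F_att = 3/2·(g−p) = 3/2·(0,4) = (0.0000,6.0000)
o1: d²=109 > ρ²=46 → inactive
o2: d²=13 ≤ ρ²=46; F_rep = 34·(3,2)/13² = (0.6036,0.4024)
F = F_att + ΣF_rep = (0.6036,6.4024)
Δp = p'−p = (0.1509,1.6006); α = Δx/Fx = (51/338) / (102/169) = 1/4
check: Δy/Fy = (541/338) / (1082/169) = 1/4 ✓

α = 1/4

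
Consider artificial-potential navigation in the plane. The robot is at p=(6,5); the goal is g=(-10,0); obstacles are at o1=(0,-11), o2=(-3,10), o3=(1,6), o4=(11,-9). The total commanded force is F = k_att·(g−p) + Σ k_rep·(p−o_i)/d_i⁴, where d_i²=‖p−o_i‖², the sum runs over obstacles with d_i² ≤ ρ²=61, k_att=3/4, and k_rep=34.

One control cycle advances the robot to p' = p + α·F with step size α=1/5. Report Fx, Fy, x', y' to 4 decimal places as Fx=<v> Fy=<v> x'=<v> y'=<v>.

F_att = 3/4·(g−p) = 3/4·(-16,-5) = (-12.0000,-3.7500)
o1: d²=292 > ρ²=61 → inactive
o2: d²=106 > ρ²=61 → inactive
o3: d²=26 ≤ ρ²=61; F_rep = 34·(5,-1)/26² = (0.2515,-0.0503)
o4: d²=221 > ρ²=61 → inactive
F = F_att + ΣF_rep = (-11.7485,-3.8003)
p' = p + 1/5·F = (3.6503,4.2399)

Fx=-11.7485 Fy=-3.8003 x'=3.6503 y'=4.2399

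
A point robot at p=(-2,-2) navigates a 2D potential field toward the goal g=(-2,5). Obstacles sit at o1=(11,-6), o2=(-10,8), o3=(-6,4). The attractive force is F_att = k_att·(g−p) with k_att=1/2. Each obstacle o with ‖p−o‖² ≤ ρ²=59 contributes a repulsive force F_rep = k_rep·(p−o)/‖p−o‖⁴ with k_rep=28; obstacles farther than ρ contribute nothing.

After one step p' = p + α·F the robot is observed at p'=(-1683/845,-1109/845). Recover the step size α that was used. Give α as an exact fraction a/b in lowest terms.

F_att = 1/2·(g−p) = 1/2·(0,7) = (0.0000,3.5000)
o1: d²=185 > ρ²=59 → inactive
o2: d²=164 > ρ²=59 → inactive
o3: d²=52 ≤ ρ²=59; F_rep = 28·(4,-6)/52² = (0.0414,-0.0621)
F = F_att + ΣF_rep = (0.0414,3.4379)
Δp = p'−p = (0.0083,0.6876); α = Δx/Fx = (7/845) / (7/169) = 1/5
check: Δy/Fy = (581/845) / (581/169) = 1/5 ✓

α = 1/5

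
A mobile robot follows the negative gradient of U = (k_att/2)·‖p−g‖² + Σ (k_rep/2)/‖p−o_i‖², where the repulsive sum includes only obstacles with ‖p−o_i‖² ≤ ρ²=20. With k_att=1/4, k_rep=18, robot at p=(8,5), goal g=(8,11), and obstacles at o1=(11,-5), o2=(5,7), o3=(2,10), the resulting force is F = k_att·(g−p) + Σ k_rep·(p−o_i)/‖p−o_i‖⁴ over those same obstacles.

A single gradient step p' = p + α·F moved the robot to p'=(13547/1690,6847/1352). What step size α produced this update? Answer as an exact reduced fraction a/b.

F_att = 1/4·(g−p) = 1/4·(0,6) = (0.0000,1.5000)
o1: d²=109 > ρ²=20 → inactive
o2: d²=13 ≤ ρ²=20; F_rep = 18·(3,-2)/13² = (0.3195,-0.2130)
o3: d²=61 > ρ²=20 → inactive
F = F_att + ΣF_rep = (0.3195,1.2870)
Δp = p'−p = (0.0160,0.0643); α = Δx/Fx = (27/1690) / (54/169) = 1/20
check: Δy/Fy = (87/1352) / (435/338) = 1/20 ✓

α = 1/20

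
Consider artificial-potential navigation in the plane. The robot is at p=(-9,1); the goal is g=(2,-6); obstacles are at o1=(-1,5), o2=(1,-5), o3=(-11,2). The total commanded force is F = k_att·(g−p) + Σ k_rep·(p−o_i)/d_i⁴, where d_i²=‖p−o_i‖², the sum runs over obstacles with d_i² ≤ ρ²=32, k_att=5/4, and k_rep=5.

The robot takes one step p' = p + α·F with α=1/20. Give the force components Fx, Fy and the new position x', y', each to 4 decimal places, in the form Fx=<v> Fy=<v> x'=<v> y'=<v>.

Fx=14.1500 Fy=-8.9500 x'=-8.2925 y'=0.5525

F_att = 5/4·(g−p) = 5/4·(11,-7) = (13.7500,-8.7500)
o1: d²=80 > ρ²=32 → inactive
o2: d²=136 > ρ²=32 → inactive
o3: d²=5 ≤ ρ²=32; F_rep = 5·(2,-1)/5² = (0.4000,-0.2000)
F = F_att + ΣF_rep = (14.1500,-8.9500)
p' = p + 1/20·F = (-8.2925,0.5525)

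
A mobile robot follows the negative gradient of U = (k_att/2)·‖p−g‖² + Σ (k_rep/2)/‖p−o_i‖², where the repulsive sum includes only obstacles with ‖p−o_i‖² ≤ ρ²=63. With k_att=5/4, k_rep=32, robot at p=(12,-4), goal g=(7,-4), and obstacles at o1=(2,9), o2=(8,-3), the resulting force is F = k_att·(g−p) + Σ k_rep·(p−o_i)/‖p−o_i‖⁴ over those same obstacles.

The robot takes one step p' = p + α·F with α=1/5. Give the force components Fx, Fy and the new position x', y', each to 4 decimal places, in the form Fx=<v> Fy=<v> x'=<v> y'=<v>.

Fx=-5.8071 Fy=-0.1107 x'=10.8386 y'=-4.0221

F_att = 5/4·(g−p) = 5/4·(-5,0) = (-6.2500,0.0000)
o1: d²=269 > ρ²=63 → inactive
o2: d²=17 ≤ ρ²=63; F_rep = 32·(4,-1)/17² = (0.4429,-0.1107)
F = F_att + ΣF_rep = (-5.8071,-0.1107)
p' = p + 1/5·F = (10.8386,-4.0221)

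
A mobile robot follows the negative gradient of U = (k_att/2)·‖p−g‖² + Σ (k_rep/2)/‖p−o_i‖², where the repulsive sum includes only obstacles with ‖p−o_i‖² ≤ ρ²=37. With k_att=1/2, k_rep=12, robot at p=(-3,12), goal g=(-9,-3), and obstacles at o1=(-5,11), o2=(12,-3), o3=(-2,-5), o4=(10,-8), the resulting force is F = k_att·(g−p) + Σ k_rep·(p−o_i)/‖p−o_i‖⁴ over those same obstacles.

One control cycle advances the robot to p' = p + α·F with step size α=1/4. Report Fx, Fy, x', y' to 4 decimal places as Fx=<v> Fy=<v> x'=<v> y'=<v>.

F_att = 1/2·(g−p) = 1/2·(-6,-15) = (-3.0000,-7.5000)
o1: d²=5 ≤ ρ²=37; F_rep = 12·(2,1)/5² = (0.9600,0.4800)
o2: d²=450 > ρ²=37 → inactive
o3: d²=290 > ρ²=37 → inactive
o4: d²=569 > ρ²=37 → inactive
F = F_att + ΣF_rep = (-2.0400,-7.0200)
p' = p + 1/4·F = (-3.5100,10.2450)

Fx=-2.0400 Fy=-7.0200 x'=-3.5100 y'=10.2450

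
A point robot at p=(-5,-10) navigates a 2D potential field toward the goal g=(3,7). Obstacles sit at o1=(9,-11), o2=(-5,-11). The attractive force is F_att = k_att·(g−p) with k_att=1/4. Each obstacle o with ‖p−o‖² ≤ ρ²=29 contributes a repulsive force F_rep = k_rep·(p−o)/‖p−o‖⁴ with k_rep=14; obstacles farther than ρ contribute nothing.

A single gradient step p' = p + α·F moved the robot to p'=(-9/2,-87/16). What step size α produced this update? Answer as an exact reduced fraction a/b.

F_att = 1/4·(g−p) = 1/4·(8,17) = (2.0000,4.2500)
o1: d²=197 > ρ²=29 → inactive
o2: d²=1 ≤ ρ²=29; F_rep = 14·(0,1)/1² = (0.0000,14.0000)
F = F_att + ΣF_rep = (2.0000,18.2500)
Δp = p'−p = (0.5000,4.5625); α = Δx/Fx = (1/2) / (2) = 1/4
check: Δy/Fy = (73/16) / (73/4) = 1/4 ✓

α = 1/4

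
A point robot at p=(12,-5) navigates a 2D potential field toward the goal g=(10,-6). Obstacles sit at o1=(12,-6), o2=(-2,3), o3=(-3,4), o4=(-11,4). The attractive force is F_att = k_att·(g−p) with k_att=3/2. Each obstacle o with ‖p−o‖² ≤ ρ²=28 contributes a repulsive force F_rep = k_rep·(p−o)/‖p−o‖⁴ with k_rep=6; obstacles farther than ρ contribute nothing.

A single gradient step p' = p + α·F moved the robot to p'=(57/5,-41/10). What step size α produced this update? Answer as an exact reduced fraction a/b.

F_att = 3/2·(g−p) = 3/2·(-2,-1) = (-3.0000,-1.5000)
o1: d²=1 ≤ ρ²=28; F_rep = 6·(0,1)/1² = (0.0000,6.0000)
o2: d²=260 > ρ²=28 → inactive
o3: d²=306 > ρ²=28 → inactive
o4: d²=610 > ρ²=28 → inactive
F = F_att + ΣF_rep = (-3.0000,4.5000)
Δp = p'−p = (-0.6000,0.9000); α = Δx/Fx = (-3/5) / (-3) = 1/5
check: Δy/Fy = (9/10) / (9/2) = 1/5 ✓

α = 1/5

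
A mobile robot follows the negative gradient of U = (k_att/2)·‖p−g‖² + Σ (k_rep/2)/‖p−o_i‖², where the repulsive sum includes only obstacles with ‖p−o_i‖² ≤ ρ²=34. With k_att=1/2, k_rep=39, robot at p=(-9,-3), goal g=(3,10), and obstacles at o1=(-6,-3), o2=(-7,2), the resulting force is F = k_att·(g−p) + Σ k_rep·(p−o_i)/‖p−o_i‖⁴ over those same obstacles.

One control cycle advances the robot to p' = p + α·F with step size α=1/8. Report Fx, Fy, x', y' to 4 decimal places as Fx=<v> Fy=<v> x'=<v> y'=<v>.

F_att = 1/2·(g−p) = 1/2·(12,13) = (6.0000,6.5000)
o1: d²=9 ≤ ρ²=34; F_rep = 39·(-3,0)/9² = (-1.4444,0.0000)
o2: d²=29 ≤ ρ²=34; F_rep = 39·(-2,-5)/29² = (-0.0927,-0.2319)
F = F_att + ΣF_rep = (4.4628,6.2681)
p' = p + 1/8·F = (-8.4421,-2.2165)

Fx=4.4628 Fy=6.2681 x'=-8.4421 y'=-2.2165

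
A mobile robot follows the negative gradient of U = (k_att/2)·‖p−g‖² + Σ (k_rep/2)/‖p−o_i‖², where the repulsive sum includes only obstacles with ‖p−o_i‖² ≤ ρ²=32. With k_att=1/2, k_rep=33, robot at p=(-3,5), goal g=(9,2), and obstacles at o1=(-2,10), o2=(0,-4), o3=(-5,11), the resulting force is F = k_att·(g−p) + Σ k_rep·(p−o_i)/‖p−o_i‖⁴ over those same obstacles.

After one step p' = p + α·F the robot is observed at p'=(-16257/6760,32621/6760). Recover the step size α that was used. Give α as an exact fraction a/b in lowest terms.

F_att = 1/2·(g−p) = 1/2·(12,-3) = (6.0000,-1.5000)
o1: d²=26 ≤ ρ²=32; F_rep = 33·(-1,-5)/26² = (-0.0488,-0.2441)
o2: d²=90 > ρ²=32 → inactive
o3: d²=40 > ρ²=32 → inactive
F = F_att + ΣF_rep = (5.9512,-1.7441)
Δp = p'−p = (0.5951,-0.1744); α = Δx/Fx = (4023/6760) / (4023/676) = 1/10
check: Δy/Fy = (-1179/6760) / (-1179/676) = 1/10 ✓

α = 1/10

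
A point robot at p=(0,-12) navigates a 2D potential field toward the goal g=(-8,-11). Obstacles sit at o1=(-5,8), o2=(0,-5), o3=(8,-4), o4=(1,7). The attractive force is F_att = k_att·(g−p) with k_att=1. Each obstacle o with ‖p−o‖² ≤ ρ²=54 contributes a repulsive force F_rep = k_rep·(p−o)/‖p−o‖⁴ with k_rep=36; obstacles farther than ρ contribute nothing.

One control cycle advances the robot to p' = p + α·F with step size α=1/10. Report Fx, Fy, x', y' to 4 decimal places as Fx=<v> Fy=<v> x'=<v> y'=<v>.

F_att = 1·(g−p) = 1·(-8,1) = (-8.0000,1.0000)
o1: d²=425 > ρ²=54 → inactive
o2: d²=49 ≤ ρ²=54; F_rep = 36·(0,-7)/49² = (0.0000,-0.1050)
o3: d²=128 > ρ²=54 → inactive
o4: d²=362 > ρ²=54 → inactive
F = F_att + ΣF_rep = (-8.0000,0.8950)
p' = p + 1/10·F = (-0.8000,-11.9105)

Fx=-8.0000 Fy=0.8950 x'=-0.8000 y'=-11.9105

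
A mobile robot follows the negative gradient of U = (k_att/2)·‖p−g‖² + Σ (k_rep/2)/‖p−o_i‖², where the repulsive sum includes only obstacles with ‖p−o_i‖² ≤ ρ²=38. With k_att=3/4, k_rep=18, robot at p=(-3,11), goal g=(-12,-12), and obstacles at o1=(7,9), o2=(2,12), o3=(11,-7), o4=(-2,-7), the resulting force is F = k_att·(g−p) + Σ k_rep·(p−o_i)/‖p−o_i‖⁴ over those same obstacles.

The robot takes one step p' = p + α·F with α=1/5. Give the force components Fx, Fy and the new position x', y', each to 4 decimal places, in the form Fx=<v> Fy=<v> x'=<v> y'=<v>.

F_att = 3/4·(g−p) = 3/4·(-9,-23) = (-6.7500,-17.2500)
o1: d²=104 > ρ²=38 → inactive
o2: d²=26 ≤ ρ²=38; F_rep = 18·(-5,-1)/26² = (-0.1331,-0.0266)
o3: d²=520 > ρ²=38 → inactive
o4: d²=325 > ρ²=38 → inactive
F = F_att + ΣF_rep = (-6.8831,-17.2766)
p' = p + 1/5·F = (-4.3766,7.5447)

Fx=-6.8831 Fy=-17.2766 x'=-4.3766 y'=7.5447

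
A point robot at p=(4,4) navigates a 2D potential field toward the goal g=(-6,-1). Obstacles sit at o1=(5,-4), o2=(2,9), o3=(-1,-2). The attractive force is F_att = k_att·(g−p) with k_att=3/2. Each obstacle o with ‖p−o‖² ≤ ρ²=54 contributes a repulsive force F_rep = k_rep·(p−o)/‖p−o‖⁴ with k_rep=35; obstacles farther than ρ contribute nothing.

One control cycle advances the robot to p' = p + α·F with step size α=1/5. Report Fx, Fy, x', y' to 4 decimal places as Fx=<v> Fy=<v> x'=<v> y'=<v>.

F_att = 3/2·(g−p) = 3/2·(-10,-5) = (-15.0000,-7.5000)
o1: d²=65 > ρ²=54 → inactive
o2: d²=29 ≤ ρ²=54; F_rep = 35·(2,-5)/29² = (0.0832,-0.2081)
o3: d²=61 > ρ²=54 → inactive
F = F_att + ΣF_rep = (-14.9168,-7.7081)
p' = p + 1/5·F = (1.0166,2.4584)

Fx=-14.9168 Fy=-7.7081 x'=1.0166 y'=2.4584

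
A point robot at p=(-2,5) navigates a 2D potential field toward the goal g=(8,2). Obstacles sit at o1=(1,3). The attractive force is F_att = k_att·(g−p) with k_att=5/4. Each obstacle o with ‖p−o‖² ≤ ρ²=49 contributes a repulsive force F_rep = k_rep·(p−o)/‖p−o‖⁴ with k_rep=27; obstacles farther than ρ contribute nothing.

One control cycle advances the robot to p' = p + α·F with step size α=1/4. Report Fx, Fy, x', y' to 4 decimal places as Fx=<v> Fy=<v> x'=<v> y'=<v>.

F_att = 5/4·(g−p) = 5/4·(10,-3) = (12.5000,-3.7500)
o1: d²=13 ≤ ρ²=49; F_rep = 27·(-3,2)/13² = (-0.4793,0.3195)
F = F_att + ΣF_rep = (12.0207,-3.4305)
p' = p + 1/4·F = (1.0052,4.1424)

Fx=12.0207 Fy=-3.4305 x'=1.0052 y'=4.1424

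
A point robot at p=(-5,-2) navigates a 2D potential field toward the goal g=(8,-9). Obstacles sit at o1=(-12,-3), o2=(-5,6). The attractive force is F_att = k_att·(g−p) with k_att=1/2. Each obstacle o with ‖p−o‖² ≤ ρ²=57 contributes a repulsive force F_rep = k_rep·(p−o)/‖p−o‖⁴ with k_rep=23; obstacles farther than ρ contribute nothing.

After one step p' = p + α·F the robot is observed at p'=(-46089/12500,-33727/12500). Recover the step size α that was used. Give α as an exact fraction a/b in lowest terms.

F_att = 1/2·(g−p) = 1/2·(13,-7) = (6.5000,-3.5000)
o1: d²=50 ≤ ρ²=57; F_rep = 23·(7,1)/50² = (0.0644,0.0092)
o2: d²=64 > ρ²=57 → inactive
F = F_att + ΣF_rep = (6.5644,-3.4908)
Δp = p'−p = (1.3129,-0.6982); α = Δx/Fx = (16411/12500) / (16411/2500) = 1/5
check: Δy/Fy = (-8727/12500) / (-8727/2500) = 1/5 ✓

α = 1/5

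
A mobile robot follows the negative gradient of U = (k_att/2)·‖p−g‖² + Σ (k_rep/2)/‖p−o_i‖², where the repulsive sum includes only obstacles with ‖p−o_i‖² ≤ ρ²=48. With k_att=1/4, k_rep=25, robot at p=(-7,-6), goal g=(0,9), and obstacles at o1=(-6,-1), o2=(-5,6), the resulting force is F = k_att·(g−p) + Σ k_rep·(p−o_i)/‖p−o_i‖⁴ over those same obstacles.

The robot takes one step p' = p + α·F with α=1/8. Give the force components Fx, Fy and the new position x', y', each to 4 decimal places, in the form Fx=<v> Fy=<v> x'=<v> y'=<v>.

F_att = 1/4·(g−p) = 1/4·(7,15) = (1.7500,3.7500)
o1: d²=26 ≤ ρ²=48; F_rep = 25·(-1,-5)/26² = (-0.0370,-0.1849)
o2: d²=148 > ρ²=48 → inactive
F = F_att + ΣF_rep = (1.7130,3.5651)
p' = p + 1/8·F = (-6.7859,-5.5544)

Fx=1.7130 Fy=3.5651 x'=-6.7859 y'=-5.5544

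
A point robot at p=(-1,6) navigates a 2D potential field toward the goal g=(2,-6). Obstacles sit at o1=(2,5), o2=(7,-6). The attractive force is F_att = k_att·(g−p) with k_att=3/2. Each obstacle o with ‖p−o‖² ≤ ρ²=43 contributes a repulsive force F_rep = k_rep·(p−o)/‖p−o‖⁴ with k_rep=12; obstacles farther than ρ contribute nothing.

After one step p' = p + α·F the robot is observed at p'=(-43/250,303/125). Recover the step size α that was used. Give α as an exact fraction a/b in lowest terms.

α = 1/5

F_att = 3/2·(g−p) = 3/2·(3,-12) = (4.5000,-18.0000)
o1: d²=10 ≤ ρ²=43; F_rep = 12·(-3,1)/10² = (-0.3600,0.1200)
o2: d²=208 > ρ²=43 → inactive
F = F_att + ΣF_rep = (4.1400,-17.8800)
Δp = p'−p = (0.8280,-3.5760); α = Δx/Fx = (207/250) / (207/50) = 1/5
check: Δy/Fy = (-447/125) / (-447/25) = 1/5 ✓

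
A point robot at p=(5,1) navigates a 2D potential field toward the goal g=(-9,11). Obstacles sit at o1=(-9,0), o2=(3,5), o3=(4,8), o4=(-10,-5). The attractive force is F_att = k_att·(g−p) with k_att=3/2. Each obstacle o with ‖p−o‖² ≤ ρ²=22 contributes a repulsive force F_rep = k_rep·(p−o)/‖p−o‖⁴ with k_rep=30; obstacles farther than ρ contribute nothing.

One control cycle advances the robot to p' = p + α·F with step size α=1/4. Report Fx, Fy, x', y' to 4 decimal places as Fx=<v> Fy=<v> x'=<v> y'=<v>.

F_att = 3/2·(g−p) = 3/2·(-14,10) = (-21.0000,15.0000)
o1: d²=197 > ρ²=22 → inactive
o2: d²=20 ≤ ρ²=22; F_rep = 30·(2,-4)/20² = (0.1500,-0.3000)
o3: d²=50 > ρ²=22 → inactive
o4: d²=261 > ρ²=22 → inactive
F = F_att + ΣF_rep = (-20.8500,14.7000)
p' = p + 1/4·F = (-0.2125,4.6750)

Fx=-20.8500 Fy=14.7000 x'=-0.2125 y'=4.6750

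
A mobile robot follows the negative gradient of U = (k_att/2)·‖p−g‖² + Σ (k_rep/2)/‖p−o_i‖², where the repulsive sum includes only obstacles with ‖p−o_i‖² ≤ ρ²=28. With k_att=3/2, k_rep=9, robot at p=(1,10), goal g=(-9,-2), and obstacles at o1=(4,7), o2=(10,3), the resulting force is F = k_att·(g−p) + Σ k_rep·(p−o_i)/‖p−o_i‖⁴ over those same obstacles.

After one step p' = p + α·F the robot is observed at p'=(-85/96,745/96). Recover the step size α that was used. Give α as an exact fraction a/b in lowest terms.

F_att = 3/2·(g−p) = 3/2·(-10,-12) = (-15.0000,-18.0000)
o1: d²=18 ≤ ρ²=28; F_rep = 9·(-3,3)/18² = (-0.0833,0.0833)
o2: d²=130 > ρ²=28 → inactive
F = F_att + ΣF_rep = (-15.0833,-17.9167)
Δp = p'−p = (-1.8854,-2.2396); α = Δx/Fx = (-181/96) / (-181/12) = 1/8
check: Δy/Fy = (-215/96) / (-215/12) = 1/8 ✓

α = 1/8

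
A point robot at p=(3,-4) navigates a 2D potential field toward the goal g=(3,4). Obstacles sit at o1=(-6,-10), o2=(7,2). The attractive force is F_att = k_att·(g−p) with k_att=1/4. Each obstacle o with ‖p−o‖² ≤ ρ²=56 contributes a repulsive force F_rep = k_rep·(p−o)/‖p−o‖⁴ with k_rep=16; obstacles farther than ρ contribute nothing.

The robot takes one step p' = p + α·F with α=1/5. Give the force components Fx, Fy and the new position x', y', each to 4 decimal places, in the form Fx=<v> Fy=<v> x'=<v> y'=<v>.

F_att = 1/4·(g−p) = 1/4·(0,8) = (0.0000,2.0000)
o1: d²=117 > ρ²=56 → inactive
o2: d²=52 ≤ ρ²=56; F_rep = 16·(-4,-6)/52² = (-0.0237,-0.0355)
F = F_att + ΣF_rep = (-0.0237,1.9645)
p' = p + 1/5·F = (2.9953,-3.6071)

Fx=-0.0237 Fy=1.9645 x'=2.9953 y'=-3.6071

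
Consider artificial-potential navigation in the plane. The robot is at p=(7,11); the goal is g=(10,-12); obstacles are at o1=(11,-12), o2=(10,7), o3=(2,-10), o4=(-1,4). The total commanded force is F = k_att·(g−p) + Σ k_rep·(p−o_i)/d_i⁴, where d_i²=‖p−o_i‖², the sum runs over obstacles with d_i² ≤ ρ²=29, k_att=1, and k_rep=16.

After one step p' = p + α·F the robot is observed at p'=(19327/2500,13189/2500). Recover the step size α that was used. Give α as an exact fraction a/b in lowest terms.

α = 1/4

F_att = 1·(g−p) = 1·(3,-23) = (3.0000,-23.0000)
o1: d²=545 > ρ²=29 → inactive
o2: d²=25 ≤ ρ²=29; F_rep = 16·(-3,4)/25² = (-0.0768,0.1024)
o3: d²=466 > ρ²=29 → inactive
o4: d²=113 > ρ²=29 → inactive
F = F_att + ΣF_rep = (2.9232,-22.8976)
Δp = p'−p = (0.7308,-5.7244); α = Δx/Fx = (1827/2500) / (1827/625) = 1/4
check: Δy/Fy = (-14311/2500) / (-14311/625) = 1/4 ✓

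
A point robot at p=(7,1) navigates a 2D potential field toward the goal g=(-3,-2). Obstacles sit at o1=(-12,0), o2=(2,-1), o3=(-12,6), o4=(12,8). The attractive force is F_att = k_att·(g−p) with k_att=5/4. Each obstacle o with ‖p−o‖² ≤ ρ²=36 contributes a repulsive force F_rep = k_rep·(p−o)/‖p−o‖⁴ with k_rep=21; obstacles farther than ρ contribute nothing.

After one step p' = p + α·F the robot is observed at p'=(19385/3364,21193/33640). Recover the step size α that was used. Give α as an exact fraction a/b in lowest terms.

F_att = 5/4·(g−p) = 5/4·(-10,-3) = (-12.5000,-3.7500)
o1: d²=362 > ρ²=36 → inactive
o2: d²=29 ≤ ρ²=36; F_rep = 21·(5,2)/29² = (0.1249,0.0499)
o3: d²=386 > ρ²=36 → inactive
o4: d²=74 > ρ²=36 → inactive
F = F_att + ΣF_rep = (-12.3751,-3.7001)
Δp = p'−p = (-1.2375,-0.3700); α = Δx/Fx = (-4163/3364) / (-20815/1682) = 1/10
check: Δy/Fy = (-12447/33640) / (-12447/3364) = 1/10 ✓

α = 1/10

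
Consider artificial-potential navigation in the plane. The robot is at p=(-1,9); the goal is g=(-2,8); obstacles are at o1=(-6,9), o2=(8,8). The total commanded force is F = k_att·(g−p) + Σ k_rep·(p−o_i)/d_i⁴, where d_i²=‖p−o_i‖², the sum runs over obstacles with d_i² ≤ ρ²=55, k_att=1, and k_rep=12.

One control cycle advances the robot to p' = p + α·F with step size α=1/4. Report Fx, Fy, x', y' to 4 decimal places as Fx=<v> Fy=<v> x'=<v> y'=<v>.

F_att = 1·(g−p) = 1·(-1,-1) = (-1.0000,-1.0000)
o1: d²=25 ≤ ρ²=55; F_rep = 12·(5,0)/25² = (0.0960,0.0000)
o2: d²=82 > ρ²=55 → inactive
F = F_att + ΣF_rep = (-0.9040,-1.0000)
p' = p + 1/4·F = (-1.2260,8.7500)

Fx=-0.9040 Fy=-1.0000 x'=-1.2260 y'=8.7500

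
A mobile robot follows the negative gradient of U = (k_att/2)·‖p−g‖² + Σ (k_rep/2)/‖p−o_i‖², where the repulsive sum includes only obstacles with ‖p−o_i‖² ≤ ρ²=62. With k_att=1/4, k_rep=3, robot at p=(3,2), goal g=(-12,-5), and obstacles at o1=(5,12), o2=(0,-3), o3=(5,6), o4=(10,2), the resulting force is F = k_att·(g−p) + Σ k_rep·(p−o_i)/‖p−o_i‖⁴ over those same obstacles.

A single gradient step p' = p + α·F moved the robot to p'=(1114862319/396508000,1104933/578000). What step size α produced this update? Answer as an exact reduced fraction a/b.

F_att = 1/4·(g−p) = 1/4·(-15,-7) = (-3.7500,-1.7500)
o1: d²=104 > ρ²=62 → inactive
o2: d²=34 ≤ ρ²=62; F_rep = 3·(3,5)/34² = (0.0078,0.0130)
o3: d²=20 ≤ ρ²=62; F_rep = 3·(-2,-4)/20² = (-0.0150,-0.0300)
o4: d²=49 ≤ ρ²=62; F_rep = 3·(-7,0)/49² = (-0.0087,0.0000)
F = F_att + ΣF_rep = (-3.7660,-1.7670)
Δp = p'−p = (-0.1883,-0.0884); α = Δx/Fx = (-74661681/396508000) / (-74661681/19825400) = 1/20
check: Δy/Fy = (-51067/578000) / (-51067/28900) = 1/20 ✓

α = 1/20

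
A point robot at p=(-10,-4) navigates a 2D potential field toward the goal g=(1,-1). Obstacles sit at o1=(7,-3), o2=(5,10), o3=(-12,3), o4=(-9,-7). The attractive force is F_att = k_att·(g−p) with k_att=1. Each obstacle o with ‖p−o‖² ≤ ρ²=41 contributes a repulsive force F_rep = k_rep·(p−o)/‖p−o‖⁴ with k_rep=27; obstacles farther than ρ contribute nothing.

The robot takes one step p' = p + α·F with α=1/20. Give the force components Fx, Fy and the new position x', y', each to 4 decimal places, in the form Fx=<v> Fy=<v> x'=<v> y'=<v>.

Fx=10.7300 Fy=3.8100 x'=-9.4635 y'=-3.8095

F_att = 1·(g−p) = 1·(11,3) = (11.0000,3.0000)
o1: d²=290 > ρ²=41 → inactive
o2: d²=421 > ρ²=41 → inactive
o3: d²=53 > ρ²=41 → inactive
o4: d²=10 ≤ ρ²=41; F_rep = 27·(-1,3)/10² = (-0.2700,0.8100)
F = F_att + ΣF_rep = (10.7300,3.8100)
p' = p + 1/20·F = (-9.4635,-3.8095)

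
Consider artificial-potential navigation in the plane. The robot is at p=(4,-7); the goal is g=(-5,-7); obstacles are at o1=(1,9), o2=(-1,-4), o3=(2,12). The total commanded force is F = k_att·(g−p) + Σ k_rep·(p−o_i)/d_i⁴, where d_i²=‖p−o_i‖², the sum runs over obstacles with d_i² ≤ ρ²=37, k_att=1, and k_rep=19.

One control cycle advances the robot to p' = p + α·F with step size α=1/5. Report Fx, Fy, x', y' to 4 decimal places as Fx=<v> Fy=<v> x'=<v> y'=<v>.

Fx=-8.9178 Fy=-0.0493 x'=2.2164 y'=-7.0099

F_att = 1·(g−p) = 1·(-9,0) = (-9.0000,0.0000)
o1: d²=265 > ρ²=37 → inactive
o2: d²=34 ≤ ρ²=37; F_rep = 19·(5,-3)/34² = (0.0822,-0.0493)
o3: d²=365 > ρ²=37 → inactive
F = F_att + ΣF_rep = (-8.9178,-0.0493)
p' = p + 1/5·F = (2.2164,-7.0099)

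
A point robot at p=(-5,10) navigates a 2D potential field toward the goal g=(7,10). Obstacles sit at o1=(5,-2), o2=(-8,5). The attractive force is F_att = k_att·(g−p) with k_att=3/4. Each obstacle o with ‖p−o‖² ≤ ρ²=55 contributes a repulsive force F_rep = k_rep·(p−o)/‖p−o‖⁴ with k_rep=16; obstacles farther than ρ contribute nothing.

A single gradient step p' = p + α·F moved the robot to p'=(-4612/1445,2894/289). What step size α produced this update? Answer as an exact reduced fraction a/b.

α = 1/5

F_att = 3/4·(g−p) = 3/4·(12,0) = (9.0000,0.0000)
o1: d²=244 > ρ²=55 → inactive
o2: d²=34 ≤ ρ²=55; F_rep = 16·(3,5)/34² = (0.0415,0.0692)
F = F_att + ΣF_rep = (9.0415,0.0692)
Δp = p'−p = (1.8083,0.0138); α = Δx/Fx = (2613/1445) / (2613/289) = 1/5
check: Δy/Fy = (4/289) / (20/289) = 1/5 ✓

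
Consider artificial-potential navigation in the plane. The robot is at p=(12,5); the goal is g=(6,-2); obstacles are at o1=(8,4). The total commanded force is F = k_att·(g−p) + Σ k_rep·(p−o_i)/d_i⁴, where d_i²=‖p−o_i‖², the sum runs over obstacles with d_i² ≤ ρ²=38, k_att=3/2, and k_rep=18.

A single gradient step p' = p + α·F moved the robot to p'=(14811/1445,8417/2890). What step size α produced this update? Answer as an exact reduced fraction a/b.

α = 1/5

F_att = 3/2·(g−p) = 3/2·(-6,-7) = (-9.0000,-10.5000)
o1: d²=17 ≤ ρ²=38; F_rep = 18·(4,1)/17² = (0.2491,0.0623)
F = F_att + ΣF_rep = (-8.7509,-10.4377)
Δp = p'−p = (-1.7502,-2.0875); α = Δx/Fx = (-2529/1445) / (-2529/289) = 1/5
check: Δy/Fy = (-6033/2890) / (-6033/578) = 1/5 ✓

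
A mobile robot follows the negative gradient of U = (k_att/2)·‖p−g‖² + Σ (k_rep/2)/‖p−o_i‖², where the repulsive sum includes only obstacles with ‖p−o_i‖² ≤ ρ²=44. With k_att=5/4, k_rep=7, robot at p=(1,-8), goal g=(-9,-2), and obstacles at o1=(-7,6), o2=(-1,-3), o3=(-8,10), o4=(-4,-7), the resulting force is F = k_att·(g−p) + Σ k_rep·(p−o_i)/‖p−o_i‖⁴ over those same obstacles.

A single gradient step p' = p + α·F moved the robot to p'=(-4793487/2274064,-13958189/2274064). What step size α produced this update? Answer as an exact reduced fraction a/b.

F_att = 5/4·(g−p) = 5/4·(-10,6) = (-12.5000,7.5000)
o1: d²=260 > ρ²=44 → inactive
o2: d²=29 ≤ ρ²=44; F_rep = 7·(2,-5)/29² = (0.0166,-0.0416)
o3: d²=405 > ρ²=44 → inactive
o4: d²=26 ≤ ρ²=44; F_rep = 7·(5,-1)/26² = (0.0518,-0.0104)
F = F_att + ΣF_rep = (-12.4316,7.4480)
Δp = p'−p = (-3.1079,1.8620); α = Δx/Fx = (-7067551/2274064) / (-7067551/568516) = 1/4
check: Δy/Fy = (4234323/2274064) / (4234323/568516) = 1/4 ✓

α = 1/4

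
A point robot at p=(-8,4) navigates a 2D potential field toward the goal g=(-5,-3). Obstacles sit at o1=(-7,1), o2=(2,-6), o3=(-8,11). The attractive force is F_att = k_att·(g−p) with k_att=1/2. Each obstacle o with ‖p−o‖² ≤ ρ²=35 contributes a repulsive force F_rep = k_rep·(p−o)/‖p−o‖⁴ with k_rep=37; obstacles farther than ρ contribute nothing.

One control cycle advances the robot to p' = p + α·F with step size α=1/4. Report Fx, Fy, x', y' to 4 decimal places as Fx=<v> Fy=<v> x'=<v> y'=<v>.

Fx=1.1300 Fy=-2.3900 x'=-7.7175 y'=3.4025

F_att = 1/2·(g−p) = 1/2·(3,-7) = (1.5000,-3.5000)
o1: d²=10 ≤ ρ²=35; F_rep = 37·(-1,3)/10² = (-0.3700,1.1100)
o2: d²=200 > ρ²=35 → inactive
o3: d²=49 > ρ²=35 → inactive
F = F_att + ΣF_rep = (1.1300,-2.3900)
p' = p + 1/4·F = (-7.7175,3.4025)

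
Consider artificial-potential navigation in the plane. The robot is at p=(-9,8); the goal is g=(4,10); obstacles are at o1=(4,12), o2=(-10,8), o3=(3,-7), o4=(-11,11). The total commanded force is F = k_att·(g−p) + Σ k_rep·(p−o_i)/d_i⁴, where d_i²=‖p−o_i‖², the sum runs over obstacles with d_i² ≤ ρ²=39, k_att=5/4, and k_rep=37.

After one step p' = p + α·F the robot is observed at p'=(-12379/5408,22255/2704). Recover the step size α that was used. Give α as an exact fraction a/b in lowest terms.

α = 1/8

F_att = 5/4·(g−p) = 5/4·(13,2) = (16.2500,2.5000)
o1: d²=185 > ρ²=39 → inactive
o2: d²=1 ≤ ρ²=39; F_rep = 37·(1,0)/1² = (37.0000,0.0000)
o3: d²=369 > ρ²=39 → inactive
o4: d²=13 ≤ ρ²=39; F_rep = 37·(2,-3)/13² = (0.4379,-0.6568)
F = F_att + ΣF_rep = (53.6879,1.8432)
Δp = p'−p = (6.7110,0.2304); α = Δx/Fx = (36293/5408) / (36293/676) = 1/8
check: Δy/Fy = (623/2704) / (623/338) = 1/8 ✓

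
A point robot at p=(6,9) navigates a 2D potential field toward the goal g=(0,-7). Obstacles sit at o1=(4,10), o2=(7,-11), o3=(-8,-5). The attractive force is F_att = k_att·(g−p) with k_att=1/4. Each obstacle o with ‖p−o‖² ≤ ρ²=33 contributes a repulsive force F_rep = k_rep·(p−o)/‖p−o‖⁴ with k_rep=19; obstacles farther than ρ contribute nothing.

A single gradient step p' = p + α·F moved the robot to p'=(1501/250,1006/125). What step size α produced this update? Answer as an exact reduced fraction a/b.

α = 1/5

F_att = 1/4·(g−p) = 1/4·(-6,-16) = (-1.5000,-4.0000)
o1: d²=5 ≤ ρ²=33; F_rep = 19·(2,-1)/5² = (1.5200,-0.7600)
o2: d²=401 > ρ²=33 → inactive
o3: d²=392 > ρ²=33 → inactive
F = F_att + ΣF_rep = (0.0200,-4.7600)
Δp = p'−p = (0.0040,-0.9520); α = Δx/Fx = (1/250) / (1/50) = 1/5
check: Δy/Fy = (-119/125) / (-119/25) = 1/5 ✓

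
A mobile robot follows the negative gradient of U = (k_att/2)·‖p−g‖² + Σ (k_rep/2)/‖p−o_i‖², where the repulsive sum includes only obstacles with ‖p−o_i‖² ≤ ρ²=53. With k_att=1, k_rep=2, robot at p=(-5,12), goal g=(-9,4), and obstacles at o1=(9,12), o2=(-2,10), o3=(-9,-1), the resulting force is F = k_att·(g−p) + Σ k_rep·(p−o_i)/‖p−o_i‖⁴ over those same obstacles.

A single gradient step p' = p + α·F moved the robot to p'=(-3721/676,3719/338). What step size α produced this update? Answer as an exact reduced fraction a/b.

F_att = 1·(g−p) = 1·(-4,-8) = (-4.0000,-8.0000)
o1: d²=196 > ρ²=53 → inactive
o2: d²=13 ≤ ρ²=53; F_rep = 2·(-3,2)/13² = (-0.0355,0.0237)
o3: d²=185 > ρ²=53 → inactive
F = F_att + ΣF_rep = (-4.0355,-7.9763)
Δp = p'−p = (-0.5044,-0.9970); α = Δx/Fx = (-341/676) / (-682/169) = 1/8
check: Δy/Fy = (-337/338) / (-1348/169) = 1/8 ✓

α = 1/8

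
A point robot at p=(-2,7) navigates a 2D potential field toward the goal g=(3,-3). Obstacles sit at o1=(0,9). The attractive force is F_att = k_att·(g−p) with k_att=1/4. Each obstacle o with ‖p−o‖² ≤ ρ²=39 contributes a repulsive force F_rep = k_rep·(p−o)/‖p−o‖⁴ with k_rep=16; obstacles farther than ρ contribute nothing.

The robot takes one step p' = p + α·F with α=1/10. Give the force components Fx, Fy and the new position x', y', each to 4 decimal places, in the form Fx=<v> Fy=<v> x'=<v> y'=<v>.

Fx=0.7500 Fy=-3.0000 x'=-1.9250 y'=6.7000

F_att = 1/4·(g−p) = 1/4·(5,-10) = (1.2500,-2.5000)
o1: d²=8 ≤ ρ²=39; F_rep = 16·(-2,-2)/8² = (-0.5000,-0.5000)
F = F_att + ΣF_rep = (0.7500,-3.0000)
p' = p + 1/10·F = (-1.9250,6.7000)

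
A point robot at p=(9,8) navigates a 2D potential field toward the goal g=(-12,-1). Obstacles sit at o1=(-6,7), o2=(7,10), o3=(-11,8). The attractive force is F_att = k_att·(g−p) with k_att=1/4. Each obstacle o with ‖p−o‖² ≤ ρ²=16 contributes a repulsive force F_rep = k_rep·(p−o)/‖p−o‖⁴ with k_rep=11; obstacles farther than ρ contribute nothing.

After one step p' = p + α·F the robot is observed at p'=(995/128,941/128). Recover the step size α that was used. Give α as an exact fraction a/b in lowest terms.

F_att = 1/4·(g−p) = 1/4·(-21,-9) = (-5.2500,-2.2500)
o1: d²=226 > ρ²=16 → inactive
o2: d²=8 ≤ ρ²=16; F_rep = 11·(2,-2)/8² = (0.3438,-0.3438)
o3: d²=400 > ρ²=16 → inactive
F = F_att + ΣF_rep = (-4.9062,-2.5938)
Δp = p'−p = (-1.2266,-0.6484); α = Δx/Fx = (-157/128) / (-157/32) = 1/4
check: Δy/Fy = (-83/128) / (-83/32) = 1/4 ✓

α = 1/4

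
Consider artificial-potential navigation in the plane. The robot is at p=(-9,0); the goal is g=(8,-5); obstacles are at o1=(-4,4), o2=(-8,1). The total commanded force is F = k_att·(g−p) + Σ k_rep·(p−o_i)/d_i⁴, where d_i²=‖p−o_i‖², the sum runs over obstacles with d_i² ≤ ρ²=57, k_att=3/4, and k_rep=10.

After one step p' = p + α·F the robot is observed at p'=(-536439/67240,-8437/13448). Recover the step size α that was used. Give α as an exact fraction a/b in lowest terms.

F_att = 3/4·(g−p) = 3/4·(17,-5) = (12.7500,-3.7500)
o1: d²=41 ≤ ρ²=57; F_rep = 10·(-5,-4)/41² = (-0.0297,-0.0238)
o2: d²=2 ≤ ρ²=57; F_rep = 10·(-1,-1)/2² = (-2.5000,-2.5000)
F = F_att + ΣF_rep = (10.2203,-6.2738)
Δp = p'−p = (1.0220,-0.6274); α = Δx/Fx = (68721/67240) / (68721/6724) = 1/10
check: Δy/Fy = (-8437/13448) / (-42185/6724) = 1/10 ✓

α = 1/10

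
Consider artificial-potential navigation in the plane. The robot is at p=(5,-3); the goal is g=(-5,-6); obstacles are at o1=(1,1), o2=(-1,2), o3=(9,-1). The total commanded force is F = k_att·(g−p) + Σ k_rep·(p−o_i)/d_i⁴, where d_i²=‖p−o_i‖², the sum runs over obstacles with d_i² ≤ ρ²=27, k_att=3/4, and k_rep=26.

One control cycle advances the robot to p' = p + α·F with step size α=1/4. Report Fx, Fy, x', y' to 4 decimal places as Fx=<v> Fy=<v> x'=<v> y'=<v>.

F_att = 3/4·(g−p) = 3/4·(-10,-3) = (-7.5000,-2.2500)
o1: d²=32 > ρ²=27 → inactive
o2: d²=61 > ρ²=27 → inactive
o3: d²=20 ≤ ρ²=27; F_rep = 26·(-4,-2)/20² = (-0.2600,-0.1300)
F = F_att + ΣF_rep = (-7.7600,-2.3800)
p' = p + 1/4·F = (3.0600,-3.5950)

Fx=-7.7600 Fy=-2.3800 x'=3.0600 y'=-3.5950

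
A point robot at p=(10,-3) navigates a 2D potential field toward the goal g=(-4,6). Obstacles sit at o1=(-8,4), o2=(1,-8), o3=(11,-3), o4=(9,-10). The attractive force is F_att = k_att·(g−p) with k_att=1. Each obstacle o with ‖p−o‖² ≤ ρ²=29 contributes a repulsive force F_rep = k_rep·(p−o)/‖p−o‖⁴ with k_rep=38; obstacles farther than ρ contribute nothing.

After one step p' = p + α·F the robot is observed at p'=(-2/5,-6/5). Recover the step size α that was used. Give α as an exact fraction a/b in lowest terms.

F_att = 1·(g−p) = 1·(-14,9) = (-14.0000,9.0000)
o1: d²=373 > ρ²=29 → inactive
o2: d²=106 > ρ²=29 → inactive
o3: d²=1 ≤ ρ²=29; F_rep = 38·(-1,0)/1² = (-38.0000,0.0000)
o4: d²=50 > ρ²=29 → inactive
F = F_att + ΣF_rep = (-52.0000,9.0000)
Δp = p'−p = (-10.4000,1.8000); α = Δx/Fx = (-52/5) / (-52) = 1/5
check: Δy/Fy = (9/5) / (9) = 1/5 ✓

α = 1/5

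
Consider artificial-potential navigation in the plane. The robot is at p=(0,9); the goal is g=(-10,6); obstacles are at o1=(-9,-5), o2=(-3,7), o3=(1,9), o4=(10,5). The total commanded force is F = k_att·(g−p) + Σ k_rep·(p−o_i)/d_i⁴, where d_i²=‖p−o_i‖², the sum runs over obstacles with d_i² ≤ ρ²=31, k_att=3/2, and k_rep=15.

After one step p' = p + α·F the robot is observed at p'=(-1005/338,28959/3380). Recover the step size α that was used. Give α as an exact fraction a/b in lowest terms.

F_att = 3/2·(g−p) = 3/2·(-10,-3) = (-15.0000,-4.5000)
o1: d²=277 > ρ²=31 → inactive
o2: d²=13 ≤ ρ²=31; F_rep = 15·(3,2)/13² = (0.2663,0.1775)
o3: d²=1 ≤ ρ²=31; F_rep = 15·(-1,0)/1² = (-15.0000,0.0000)
o4: d²=116 > ρ²=31 → inactive
F = F_att + ΣF_rep = (-29.7337,-4.3225)
Δp = p'−p = (-2.9734,-0.4322); α = Δx/Fx = (-1005/338) / (-5025/169) = 1/10
check: Δy/Fy = (-1461/3380) / (-1461/338) = 1/10 ✓

α = 1/10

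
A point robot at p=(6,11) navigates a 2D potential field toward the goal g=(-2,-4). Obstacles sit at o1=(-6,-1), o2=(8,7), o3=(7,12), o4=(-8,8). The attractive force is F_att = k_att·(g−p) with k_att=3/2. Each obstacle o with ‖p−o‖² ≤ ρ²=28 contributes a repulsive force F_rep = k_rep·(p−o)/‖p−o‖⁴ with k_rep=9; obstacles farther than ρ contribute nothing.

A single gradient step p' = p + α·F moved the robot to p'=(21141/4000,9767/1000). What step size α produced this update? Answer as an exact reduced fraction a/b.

α = 1/20

F_att = 3/2·(g−p) = 3/2·(-8,-15) = (-12.0000,-22.5000)
o1: d²=288 > ρ²=28 → inactive
o2: d²=20 ≤ ρ²=28; F_rep = 9·(-2,4)/20² = (-0.0450,0.0900)
o3: d²=2 ≤ ρ²=28; F_rep = 9·(-1,-1)/2² = (-2.2500,-2.2500)
o4: d²=205 > ρ²=28 → inactive
F = F_att + ΣF_rep = (-14.2950,-24.6600)
Δp = p'−p = (-0.7147,-1.2330); α = Δx/Fx = (-2859/4000) / (-2859/200) = 1/20
check: Δy/Fy = (-1233/1000) / (-1233/50) = 1/20 ✓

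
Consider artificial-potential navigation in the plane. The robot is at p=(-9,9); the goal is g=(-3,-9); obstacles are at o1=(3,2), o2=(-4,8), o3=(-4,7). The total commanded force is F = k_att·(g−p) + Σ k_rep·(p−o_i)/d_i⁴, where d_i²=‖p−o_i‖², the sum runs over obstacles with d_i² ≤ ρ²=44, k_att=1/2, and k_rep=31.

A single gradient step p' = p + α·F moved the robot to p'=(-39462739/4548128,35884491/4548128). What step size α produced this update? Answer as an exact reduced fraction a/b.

F_att = 1/2·(g−p) = 1/2·(6,-18) = (3.0000,-9.0000)
o1: d²=193 > ρ²=44 → inactive
o2: d²=26 ≤ ρ²=44; F_rep = 31·(-5,1)/26² = (-0.2293,0.0459)
o3: d²=29 ≤ ρ²=44; F_rep = 31·(-5,2)/29² = (-0.1843,0.0737)
F = F_att + ΣF_rep = (2.5864,-8.8804)
Δp = p'−p = (0.3233,-1.1101); α = Δx/Fx = (1470413/4548128) / (1470413/568516) = 1/8
check: Δy/Fy = (-5048661/4548128) / (-5048661/568516) = 1/8 ✓

α = 1/8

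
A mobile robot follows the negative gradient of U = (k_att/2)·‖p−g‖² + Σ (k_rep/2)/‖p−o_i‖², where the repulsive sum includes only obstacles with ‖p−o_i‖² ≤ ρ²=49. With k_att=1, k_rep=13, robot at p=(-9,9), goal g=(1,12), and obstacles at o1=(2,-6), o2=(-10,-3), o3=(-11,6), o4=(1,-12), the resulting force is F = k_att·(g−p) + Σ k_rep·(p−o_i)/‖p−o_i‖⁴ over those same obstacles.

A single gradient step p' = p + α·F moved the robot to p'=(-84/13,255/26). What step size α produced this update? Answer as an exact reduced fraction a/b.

α = 1/4

F_att = 1·(g−p) = 1·(10,3) = (10.0000,3.0000)
o1: d²=346 > ρ²=49 → inactive
o2: d²=145 > ρ²=49 → inactive
o3: d²=13 ≤ ρ²=49; F_rep = 13·(2,3)/13² = (0.1538,0.2308)
o4: d²=541 > ρ²=49 → inactive
F = F_att + ΣF_rep = (10.1538,3.2308)
Δp = p'−p = (2.5385,0.8077); α = Δx/Fx = (33/13) / (132/13) = 1/4
check: Δy/Fy = (21/26) / (42/13) = 1/4 ✓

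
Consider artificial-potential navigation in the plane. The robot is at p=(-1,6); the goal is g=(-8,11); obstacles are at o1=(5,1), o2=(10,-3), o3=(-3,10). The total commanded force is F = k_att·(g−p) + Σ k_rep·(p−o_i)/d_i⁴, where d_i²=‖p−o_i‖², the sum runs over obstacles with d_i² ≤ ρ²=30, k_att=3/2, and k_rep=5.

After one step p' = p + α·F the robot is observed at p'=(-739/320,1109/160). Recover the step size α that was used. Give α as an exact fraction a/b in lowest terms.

α = 1/8

F_att = 3/2·(g−p) = 3/2·(-7,5) = (-10.5000,7.5000)
o1: d²=61 > ρ²=30 → inactive
o2: d²=202 > ρ²=30 → inactive
o3: d²=20 ≤ ρ²=30; F_rep = 5·(2,-4)/20² = (0.0250,-0.0500)
F = F_att + ΣF_rep = (-10.4750,7.4500)
Δp = p'−p = (-1.3094,0.9313); α = Δx/Fx = (-419/320) / (-419/40) = 1/8
check: Δy/Fy = (149/160) / (149/20) = 1/8 ✓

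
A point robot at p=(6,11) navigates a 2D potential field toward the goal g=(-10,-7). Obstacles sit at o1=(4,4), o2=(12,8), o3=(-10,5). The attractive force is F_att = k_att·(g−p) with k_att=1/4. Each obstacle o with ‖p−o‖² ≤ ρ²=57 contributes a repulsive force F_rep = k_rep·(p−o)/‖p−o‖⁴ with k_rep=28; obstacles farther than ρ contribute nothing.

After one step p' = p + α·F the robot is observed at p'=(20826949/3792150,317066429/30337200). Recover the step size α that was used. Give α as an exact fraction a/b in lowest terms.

α = 1/8

F_att = 1/4·(g−p) = 1/4·(-16,-18) = (-4.0000,-4.5000)
o1: d²=53 ≤ ρ²=57; F_rep = 28·(2,7)/53² = (0.0199,0.0698)
o2: d²=45 ≤ ρ²=57; F_rep = 28·(-6,3)/45² = (-0.0830,0.0415)
o3: d²=292 > ρ²=57 → inactive
F = F_att + ΣF_rep = (-4.0630,-4.3887)
Δp = p'−p = (-0.5079,-0.5486); α = Δx/Fx = (-1925951/3792150) / (-7703804/1896075) = 1/8
check: Δy/Fy = (-16642771/30337200) / (-16642771/3792150) = 1/8 ✓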